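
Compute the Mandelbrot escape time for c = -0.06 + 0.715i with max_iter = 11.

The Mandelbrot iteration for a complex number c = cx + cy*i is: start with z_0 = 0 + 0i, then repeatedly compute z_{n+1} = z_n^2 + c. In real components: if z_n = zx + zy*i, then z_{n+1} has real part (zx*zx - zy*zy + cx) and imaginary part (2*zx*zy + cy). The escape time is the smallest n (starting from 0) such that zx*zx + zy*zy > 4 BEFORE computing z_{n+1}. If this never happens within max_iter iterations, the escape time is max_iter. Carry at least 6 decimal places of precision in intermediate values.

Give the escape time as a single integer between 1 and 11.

Answer: 11

Derivation:
z_0 = 0 + 0i, c = -0.0600 + 0.7150i
Iter 1: z = -0.0600 + 0.7150i, |z|^2 = 0.5148
Iter 2: z = -0.5676 + 0.6292i, |z|^2 = 0.7181
Iter 3: z = -0.1337 + 0.0007i, |z|^2 = 0.0179
Iter 4: z = -0.0421 + 0.7148i, |z|^2 = 0.5127
Iter 5: z = -0.5692 + 0.6548i, |z|^2 = 0.7527
Iter 6: z = -0.1648 + -0.0304i, |z|^2 = 0.0281
Iter 7: z = -0.0338 + 0.7250i, |z|^2 = 0.5268
Iter 8: z = -0.5845 + 0.6660i, |z|^2 = 0.7852
Iter 9: z = -0.1620 + -0.0636i, |z|^2 = 0.0303
Iter 10: z = -0.0378 + 0.7356i, |z|^2 = 0.5425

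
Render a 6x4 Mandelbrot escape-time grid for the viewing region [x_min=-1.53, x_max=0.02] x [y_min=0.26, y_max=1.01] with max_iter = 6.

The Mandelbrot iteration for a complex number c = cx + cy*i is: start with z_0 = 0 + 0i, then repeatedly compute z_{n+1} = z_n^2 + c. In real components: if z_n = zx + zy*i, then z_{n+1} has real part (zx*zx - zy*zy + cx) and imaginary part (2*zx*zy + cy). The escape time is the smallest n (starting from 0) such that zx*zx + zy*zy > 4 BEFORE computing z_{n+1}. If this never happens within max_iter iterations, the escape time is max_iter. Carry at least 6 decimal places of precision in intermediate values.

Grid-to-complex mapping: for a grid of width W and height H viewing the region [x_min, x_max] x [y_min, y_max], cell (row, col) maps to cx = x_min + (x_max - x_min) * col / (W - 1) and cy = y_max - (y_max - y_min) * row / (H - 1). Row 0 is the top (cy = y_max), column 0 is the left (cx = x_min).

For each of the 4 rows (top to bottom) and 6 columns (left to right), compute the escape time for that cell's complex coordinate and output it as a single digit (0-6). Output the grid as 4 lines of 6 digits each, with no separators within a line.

Answer: 233456
334566
345666
566666

Derivation:
(row=0, col=0): c = -1.5300 + 1.0100i → escape time 2
(row=0, col=1): c = -1.2200 + 1.0100i → escape time 3
(row=0, col=2): c = -0.9100 + 1.0100i → escape time 3
(row=0, col=3): c = -0.6000 + 1.0100i → escape time 4
(row=0, col=4): c = -0.2900 + 1.0100i → escape time 5
(row=0, col=5): c = 0.0200 + 1.0100i → escape time 6
(row=1, col=0): c = -1.5300 + 0.7600i → escape time 3
(row=1, col=1): c = -1.2200 + 0.7600i → escape time 3
(row=1, col=2): c = -0.9100 + 0.7600i → escape time 4
(row=1, col=3): c = -0.6000 + 0.7600i → escape time 5
(row=1, col=4): c = -0.2900 + 0.7600i → escape time 6
(row=1, col=5): c = 0.0200 + 0.7600i → escape time 6
(row=2, col=0): c = -1.5300 + 0.5100i → escape time 3
(row=2, col=1): c = -1.2200 + 0.5100i → escape time 4
(row=2, col=2): c = -0.9100 + 0.5100i → escape time 5
(row=2, col=3): c = -0.6000 + 0.5100i → escape time 6
(row=2, col=4): c = -0.2900 + 0.5100i → escape time 6
(row=2, col=5): c = 0.0200 + 0.5100i → escape time 6
(row=3, col=0): c = -1.5300 + 0.2600i → escape time 5
(row=3, col=1): c = -1.2200 + 0.2600i → escape time 6
(row=3, col=2): c = -0.9100 + 0.2600i → escape time 6
(row=3, col=3): c = -0.6000 + 0.2600i → escape time 6
(row=3, col=4): c = -0.2900 + 0.2600i → escape time 6
(row=3, col=5): c = 0.0200 + 0.2600i → escape time 6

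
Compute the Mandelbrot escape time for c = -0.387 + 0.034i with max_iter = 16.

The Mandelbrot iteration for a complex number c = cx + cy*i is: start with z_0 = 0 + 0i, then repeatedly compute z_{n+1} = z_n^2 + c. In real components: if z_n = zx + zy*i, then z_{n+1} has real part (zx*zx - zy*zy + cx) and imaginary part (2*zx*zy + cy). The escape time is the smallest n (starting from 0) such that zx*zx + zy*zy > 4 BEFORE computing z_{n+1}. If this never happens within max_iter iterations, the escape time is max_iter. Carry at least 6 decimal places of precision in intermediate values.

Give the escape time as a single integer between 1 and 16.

z_0 = 0 + 0i, c = -0.3870 + 0.0340i
Iter 1: z = -0.3870 + 0.0340i, |z|^2 = 0.1509
Iter 2: z = -0.2384 + 0.0077i, |z|^2 = 0.0569
Iter 3: z = -0.3302 + 0.0303i, |z|^2 = 0.1100
Iter 4: z = -0.2789 + 0.0140i, |z|^2 = 0.0780
Iter 5: z = -0.3094 + 0.0262i, |z|^2 = 0.0964
Iter 6: z = -0.2919 + 0.0178i, |z|^2 = 0.0855
Iter 7: z = -0.3021 + 0.0236i, |z|^2 = 0.0918
Iter 8: z = -0.2963 + 0.0197i, |z|^2 = 0.0882
Iter 9: z = -0.2996 + 0.0223i, |z|^2 = 0.0903
Iter 10: z = -0.2977 + 0.0206i, |z|^2 = 0.0891
Iter 11: z = -0.2988 + 0.0217i, |z|^2 = 0.0897
Iter 12: z = -0.2982 + 0.0210i, |z|^2 = 0.0894
Iter 13: z = -0.2985 + 0.0215i, |z|^2 = 0.0896
Iter 14: z = -0.2983 + 0.0212i, |z|^2 = 0.0895
Iter 15: z = -0.2984 + 0.0214i, |z|^2 = 0.0895

Answer: 16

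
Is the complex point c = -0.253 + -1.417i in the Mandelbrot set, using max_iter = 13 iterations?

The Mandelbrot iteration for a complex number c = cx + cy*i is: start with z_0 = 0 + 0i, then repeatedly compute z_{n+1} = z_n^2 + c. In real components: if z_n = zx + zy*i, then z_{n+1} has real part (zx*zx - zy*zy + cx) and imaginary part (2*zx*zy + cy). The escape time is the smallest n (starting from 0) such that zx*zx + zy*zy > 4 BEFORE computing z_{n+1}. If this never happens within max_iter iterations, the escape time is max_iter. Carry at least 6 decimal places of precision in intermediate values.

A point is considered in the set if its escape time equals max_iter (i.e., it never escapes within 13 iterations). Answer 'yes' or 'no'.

Answer: no

Derivation:
z_0 = 0 + 0i, c = -0.2530 + -1.4170i
Iter 1: z = -0.2530 + -1.4170i, |z|^2 = 2.0719
Iter 2: z = -2.1969 + -0.7000i, |z|^2 = 5.3163
Escaped at iteration 2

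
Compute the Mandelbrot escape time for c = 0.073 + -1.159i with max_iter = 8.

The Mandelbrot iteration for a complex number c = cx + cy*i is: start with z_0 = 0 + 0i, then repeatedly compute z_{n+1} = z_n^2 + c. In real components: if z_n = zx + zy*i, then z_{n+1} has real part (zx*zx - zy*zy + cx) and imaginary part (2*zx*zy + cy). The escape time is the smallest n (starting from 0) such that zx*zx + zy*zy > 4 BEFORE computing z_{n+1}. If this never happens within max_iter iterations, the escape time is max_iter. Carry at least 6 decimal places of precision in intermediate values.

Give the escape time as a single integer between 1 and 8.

z_0 = 0 + 0i, c = 0.0730 + -1.1590i
Iter 1: z = 0.0730 + -1.1590i, |z|^2 = 1.3486
Iter 2: z = -1.2650 + -1.3282i, |z|^2 = 3.3643
Iter 3: z = -0.0910 + 2.2013i, |z|^2 = 4.8538
Escaped at iteration 3

Answer: 3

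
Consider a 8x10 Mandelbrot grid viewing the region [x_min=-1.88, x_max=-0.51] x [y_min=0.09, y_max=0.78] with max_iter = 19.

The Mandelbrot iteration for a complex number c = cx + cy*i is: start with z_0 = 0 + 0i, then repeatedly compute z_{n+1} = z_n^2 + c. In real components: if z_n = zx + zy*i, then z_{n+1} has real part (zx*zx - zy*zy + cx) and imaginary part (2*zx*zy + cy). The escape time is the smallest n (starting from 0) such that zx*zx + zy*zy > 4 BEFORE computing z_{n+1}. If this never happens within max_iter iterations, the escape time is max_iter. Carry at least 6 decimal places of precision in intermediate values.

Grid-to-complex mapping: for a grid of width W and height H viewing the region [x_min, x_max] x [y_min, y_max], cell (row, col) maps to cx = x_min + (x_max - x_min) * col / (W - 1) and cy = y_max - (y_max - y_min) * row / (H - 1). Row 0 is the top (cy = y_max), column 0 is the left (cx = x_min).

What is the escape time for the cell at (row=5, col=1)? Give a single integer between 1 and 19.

Answer: 3

Derivation:
z_0 = 0 + 0i, c = -1.6843 + 0.3967i
Iter 1: z = -1.6843 + 0.3967i, |z|^2 = 2.9942
Iter 2: z = 0.9952 + -0.9395i, |z|^2 = 1.8731
Iter 3: z = -1.5766 + -1.4734i, |z|^2 = 4.6565
Escaped at iteration 3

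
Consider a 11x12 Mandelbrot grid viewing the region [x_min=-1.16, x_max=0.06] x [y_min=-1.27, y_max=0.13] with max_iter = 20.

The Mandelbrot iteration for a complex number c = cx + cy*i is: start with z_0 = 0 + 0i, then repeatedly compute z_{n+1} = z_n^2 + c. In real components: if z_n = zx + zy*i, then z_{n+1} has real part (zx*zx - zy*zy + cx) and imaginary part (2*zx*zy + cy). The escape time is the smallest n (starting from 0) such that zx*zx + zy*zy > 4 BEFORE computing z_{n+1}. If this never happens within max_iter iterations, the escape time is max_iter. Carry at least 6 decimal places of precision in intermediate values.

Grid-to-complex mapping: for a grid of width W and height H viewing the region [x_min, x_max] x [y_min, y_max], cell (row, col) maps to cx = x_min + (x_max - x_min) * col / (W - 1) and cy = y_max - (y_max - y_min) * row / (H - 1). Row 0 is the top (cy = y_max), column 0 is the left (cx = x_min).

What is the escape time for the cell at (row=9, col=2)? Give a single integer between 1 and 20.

z_0 = 0 + 0i, c = -0.9160 + -1.0155i
Iter 1: z = -0.9160 + -1.0155i, |z|^2 = 1.8702
Iter 2: z = -1.1081 + 0.8449i, |z|^2 = 1.9417
Iter 3: z = -0.4019 + -2.8878i, |z|^2 = 8.5010
Escaped at iteration 3

Answer: 3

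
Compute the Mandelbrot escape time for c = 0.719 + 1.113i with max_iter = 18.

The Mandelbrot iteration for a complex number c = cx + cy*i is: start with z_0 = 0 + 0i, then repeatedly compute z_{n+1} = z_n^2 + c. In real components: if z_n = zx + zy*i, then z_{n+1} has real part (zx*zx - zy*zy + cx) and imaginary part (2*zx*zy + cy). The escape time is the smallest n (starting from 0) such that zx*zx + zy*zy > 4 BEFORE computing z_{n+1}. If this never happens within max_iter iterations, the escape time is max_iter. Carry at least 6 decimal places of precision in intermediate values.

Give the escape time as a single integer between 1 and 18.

z_0 = 0 + 0i, c = 0.7190 + 1.1130i
Iter 1: z = 0.7190 + 1.1130i, |z|^2 = 1.7557
Iter 2: z = -0.0028 + 2.7135i, |z|^2 = 7.3631
Escaped at iteration 2

Answer: 2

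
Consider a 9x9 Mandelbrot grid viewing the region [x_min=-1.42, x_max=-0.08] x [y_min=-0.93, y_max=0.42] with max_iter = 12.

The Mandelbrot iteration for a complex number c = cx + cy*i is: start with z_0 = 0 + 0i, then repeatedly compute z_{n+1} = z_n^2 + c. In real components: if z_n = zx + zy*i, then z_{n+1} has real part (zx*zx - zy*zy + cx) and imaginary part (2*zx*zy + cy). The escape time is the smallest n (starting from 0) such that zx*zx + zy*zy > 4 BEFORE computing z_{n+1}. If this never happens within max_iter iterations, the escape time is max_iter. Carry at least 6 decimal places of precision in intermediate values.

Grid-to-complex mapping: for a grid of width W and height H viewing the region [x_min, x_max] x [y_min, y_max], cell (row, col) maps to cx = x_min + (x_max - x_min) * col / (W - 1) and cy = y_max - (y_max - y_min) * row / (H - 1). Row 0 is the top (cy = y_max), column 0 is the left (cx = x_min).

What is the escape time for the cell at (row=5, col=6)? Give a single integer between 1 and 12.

z_0 = 0 + 0i, c = -0.4150 + -0.4238i
Iter 1: z = -0.4150 + -0.4238i, |z|^2 = 0.3518
Iter 2: z = -0.4223 + -0.0720i, |z|^2 = 0.1836
Iter 3: z = -0.2418 + -0.3629i, |z|^2 = 0.1902
Iter 4: z = -0.4882 + -0.2482i, |z|^2 = 0.3000
Iter 5: z = -0.2383 + -0.1814i, |z|^2 = 0.0897
Iter 6: z = -0.3911 + -0.3373i, |z|^2 = 0.2668
Iter 7: z = -0.3758 + -0.1599i, |z|^2 = 0.1668
Iter 8: z = -0.2993 + -0.3036i, |z|^2 = 0.1818
Iter 9: z = -0.4176 + -0.2420i, |z|^2 = 0.2329
Iter 10: z = -0.2992 + -0.2216i, |z|^2 = 0.1386
Iter 11: z = -0.3746 + -0.2911i, |z|^2 = 0.2251

Answer: 12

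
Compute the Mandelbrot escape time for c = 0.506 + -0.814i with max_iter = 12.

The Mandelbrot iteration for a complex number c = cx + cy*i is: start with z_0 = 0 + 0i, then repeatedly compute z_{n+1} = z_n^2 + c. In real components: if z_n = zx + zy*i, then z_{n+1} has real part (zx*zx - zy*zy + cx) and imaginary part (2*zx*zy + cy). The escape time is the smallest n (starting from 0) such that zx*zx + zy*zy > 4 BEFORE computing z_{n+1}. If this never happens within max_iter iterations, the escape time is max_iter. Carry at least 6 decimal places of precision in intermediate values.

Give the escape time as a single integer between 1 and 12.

Answer: 3

Derivation:
z_0 = 0 + 0i, c = 0.5060 + -0.8140i
Iter 1: z = 0.5060 + -0.8140i, |z|^2 = 0.9186
Iter 2: z = 0.0994 + -1.6378i, |z|^2 = 2.6922
Iter 3: z = -2.1664 + -1.1397i, |z|^2 = 5.9922
Escaped at iteration 3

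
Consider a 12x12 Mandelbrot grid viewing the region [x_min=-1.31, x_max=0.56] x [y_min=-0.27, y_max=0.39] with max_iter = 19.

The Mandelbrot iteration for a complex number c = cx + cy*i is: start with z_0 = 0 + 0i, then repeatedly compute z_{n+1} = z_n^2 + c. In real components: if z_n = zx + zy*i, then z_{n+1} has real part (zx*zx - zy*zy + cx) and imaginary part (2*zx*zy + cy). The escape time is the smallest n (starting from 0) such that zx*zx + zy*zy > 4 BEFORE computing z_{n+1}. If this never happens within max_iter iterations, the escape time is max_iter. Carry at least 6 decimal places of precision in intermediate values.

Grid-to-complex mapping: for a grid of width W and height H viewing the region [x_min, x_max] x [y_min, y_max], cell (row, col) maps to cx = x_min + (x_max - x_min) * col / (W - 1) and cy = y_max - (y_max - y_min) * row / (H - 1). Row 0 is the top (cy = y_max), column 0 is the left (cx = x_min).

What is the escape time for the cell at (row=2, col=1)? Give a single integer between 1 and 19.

Answer: 19

Derivation:
z_0 = 0 + 0i, c = -1.1400 + 0.2700i
Iter 1: z = -1.1400 + 0.2700i, |z|^2 = 1.3725
Iter 2: z = 0.0867 + -0.3456i, |z|^2 = 0.1270
Iter 3: z = -1.2519 + 0.2101i, |z|^2 = 1.6114
Iter 4: z = 0.3832 + -0.2560i, |z|^2 = 0.2124
Iter 5: z = -1.0587 + 0.0738i, |z|^2 = 1.1263
Iter 6: z = -0.0246 + 0.1137i, |z|^2 = 0.0135
Iter 7: z = -1.1523 + 0.2644i, |z|^2 = 1.3978
Iter 8: z = 0.1179 + -0.3394i, |z|^2 = 0.1291
Iter 9: z = -1.2413 + 0.1900i, |z|^2 = 1.5768
Iter 10: z = 0.3646 + -0.2016i, |z|^2 = 0.1736
Iter 11: z = -1.0477 + 0.1230i, |z|^2 = 1.1127
Iter 12: z = -0.0575 + 0.0123i, |z|^2 = 0.0035
Iter 13: z = -1.1368 + 0.2686i, |z|^2 = 1.3645
Iter 14: z = 0.0803 + -0.3407i, |z|^2 = 0.1225
Iter 15: z = -1.2496 + 0.2153i, |z|^2 = 1.6079
Iter 16: z = 0.3752 + -0.2681i, |z|^2 = 0.2127
Iter 17: z = -1.0711 + 0.0688i, |z|^2 = 1.1520
Iter 18: z = 0.0025 + 0.1226i, |z|^2 = 0.0150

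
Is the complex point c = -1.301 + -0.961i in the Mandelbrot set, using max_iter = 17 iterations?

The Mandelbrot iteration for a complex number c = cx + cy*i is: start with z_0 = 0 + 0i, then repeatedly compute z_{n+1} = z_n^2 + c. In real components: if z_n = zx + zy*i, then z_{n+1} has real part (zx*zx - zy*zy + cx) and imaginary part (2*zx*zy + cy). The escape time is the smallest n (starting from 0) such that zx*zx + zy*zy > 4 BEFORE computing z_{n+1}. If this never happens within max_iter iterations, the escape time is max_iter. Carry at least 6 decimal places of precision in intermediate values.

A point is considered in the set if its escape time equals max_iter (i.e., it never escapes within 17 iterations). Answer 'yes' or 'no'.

Answer: no

Derivation:
z_0 = 0 + 0i, c = -1.3010 + -0.9610i
Iter 1: z = -1.3010 + -0.9610i, |z|^2 = 2.6161
Iter 2: z = -0.5319 + 1.5395i, |z|^2 = 2.6531
Iter 3: z = -3.3882 + -2.5988i, |z|^2 = 18.2336
Escaped at iteration 3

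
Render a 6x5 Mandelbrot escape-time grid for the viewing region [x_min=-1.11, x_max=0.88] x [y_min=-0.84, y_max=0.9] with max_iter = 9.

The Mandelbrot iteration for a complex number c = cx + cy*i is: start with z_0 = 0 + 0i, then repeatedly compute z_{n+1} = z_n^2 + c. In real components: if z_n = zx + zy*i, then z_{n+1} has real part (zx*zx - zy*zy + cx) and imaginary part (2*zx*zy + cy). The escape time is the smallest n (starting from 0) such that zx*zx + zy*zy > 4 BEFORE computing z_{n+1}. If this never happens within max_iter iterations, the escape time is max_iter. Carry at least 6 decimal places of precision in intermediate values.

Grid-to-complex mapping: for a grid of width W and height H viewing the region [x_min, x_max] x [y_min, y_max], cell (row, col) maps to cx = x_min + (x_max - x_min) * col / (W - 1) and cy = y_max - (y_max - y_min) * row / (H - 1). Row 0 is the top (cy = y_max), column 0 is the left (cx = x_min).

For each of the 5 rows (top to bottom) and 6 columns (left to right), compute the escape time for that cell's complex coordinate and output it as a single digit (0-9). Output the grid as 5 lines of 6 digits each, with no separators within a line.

Answer: 346532
599953
999953
799963
348632

Derivation:
(row=0, col=0): c = -1.1100 + 0.9000i → escape time 3
(row=0, col=1): c = -0.7120 + 0.9000i → escape time 4
(row=0, col=2): c = -0.3140 + 0.9000i → escape time 6
(row=0, col=3): c = 0.0840 + 0.9000i → escape time 5
(row=0, col=4): c = 0.4820 + 0.9000i → escape time 3
(row=0, col=5): c = 0.8800 + 0.9000i → escape time 2
(row=1, col=0): c = -1.1100 + 0.4650i → escape time 5
(row=1, col=1): c = -0.7120 + 0.4650i → escape time 9
(row=1, col=2): c = -0.3140 + 0.4650i → escape time 9
(row=1, col=3): c = 0.0840 + 0.4650i → escape time 9
(row=1, col=4): c = 0.4820 + 0.4650i → escape time 5
(row=1, col=5): c = 0.8800 + 0.4650i → escape time 3
(row=2, col=0): c = -1.1100 + 0.0300i → escape time 9
(row=2, col=1): c = -0.7120 + 0.0300i → escape time 9
(row=2, col=2): c = -0.3140 + 0.0300i → escape time 9
(row=2, col=3): c = 0.0840 + 0.0300i → escape time 9
(row=2, col=4): c = 0.4820 + 0.0300i → escape time 5
(row=2, col=5): c = 0.8800 + 0.0300i → escape time 3
(row=3, col=0): c = -1.1100 + -0.4050i → escape time 7
(row=3, col=1): c = -0.7120 + -0.4050i → escape time 9
(row=3, col=2): c = -0.3140 + -0.4050i → escape time 9
(row=3, col=3): c = 0.0840 + -0.4050i → escape time 9
(row=3, col=4): c = 0.4820 + -0.4050i → escape time 6
(row=3, col=5): c = 0.8800 + -0.4050i → escape time 3
(row=4, col=0): c = -1.1100 + -0.8400i → escape time 3
(row=4, col=1): c = -0.7120 + -0.8400i → escape time 4
(row=4, col=2): c = -0.3140 + -0.8400i → escape time 8
(row=4, col=3): c = 0.0840 + -0.8400i → escape time 6
(row=4, col=4): c = 0.4820 + -0.8400i → escape time 3
(row=4, col=5): c = 0.8800 + -0.8400i → escape time 2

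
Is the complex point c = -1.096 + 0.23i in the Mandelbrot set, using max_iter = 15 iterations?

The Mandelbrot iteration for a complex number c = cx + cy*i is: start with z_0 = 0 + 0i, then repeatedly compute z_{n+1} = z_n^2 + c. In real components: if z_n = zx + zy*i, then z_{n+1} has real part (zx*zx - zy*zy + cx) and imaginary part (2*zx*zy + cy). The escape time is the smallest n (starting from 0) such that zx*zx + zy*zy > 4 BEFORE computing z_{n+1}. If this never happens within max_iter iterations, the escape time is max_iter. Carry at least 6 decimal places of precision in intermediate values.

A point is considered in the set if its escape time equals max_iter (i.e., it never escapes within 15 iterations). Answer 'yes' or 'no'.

z_0 = 0 + 0i, c = -1.0960 + 0.2300i
Iter 1: z = -1.0960 + 0.2300i, |z|^2 = 1.2541
Iter 2: z = 0.0523 + -0.2742i, |z|^2 = 0.0779
Iter 3: z = -1.1684 + 0.2013i, |z|^2 = 1.4057
Iter 4: z = 0.2287 + -0.2404i, |z|^2 = 0.1101
Iter 5: z = -1.1015 + 0.1200i, |z|^2 = 1.2277
Iter 6: z = 0.1029 + -0.0344i, |z|^2 = 0.0118
Iter 7: z = -1.0866 + 0.2229i, |z|^2 = 1.2304
Iter 8: z = 0.0350 + -0.2544i, |z|^2 = 0.0660
Iter 9: z = -1.1595 + 0.2122i, |z|^2 = 1.3895
Iter 10: z = 0.2034 + -0.2621i, |z|^2 = 0.1101
Iter 11: z = -1.1233 + 0.1234i, |z|^2 = 1.2770
Iter 12: z = 0.1506 + -0.0471i, |z|^2 = 0.0249
Iter 13: z = -1.0755 + 0.2158i, |z|^2 = 1.2034
Iter 14: z = 0.0142 + -0.2342i, |z|^2 = 0.0551
Did not escape in 15 iterations → in set

Answer: yes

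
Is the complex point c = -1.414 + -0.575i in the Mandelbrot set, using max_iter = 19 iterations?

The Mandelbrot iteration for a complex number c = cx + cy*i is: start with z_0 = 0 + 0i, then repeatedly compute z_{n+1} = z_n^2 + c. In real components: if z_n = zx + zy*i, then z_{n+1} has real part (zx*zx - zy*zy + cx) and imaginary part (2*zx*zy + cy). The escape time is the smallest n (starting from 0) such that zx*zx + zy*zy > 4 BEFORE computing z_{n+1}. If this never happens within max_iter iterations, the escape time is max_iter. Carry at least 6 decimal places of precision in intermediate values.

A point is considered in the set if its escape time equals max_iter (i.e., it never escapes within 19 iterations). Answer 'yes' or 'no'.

Answer: no

Derivation:
z_0 = 0 + 0i, c = -1.4140 + -0.5750i
Iter 1: z = -1.4140 + -0.5750i, |z|^2 = 2.3300
Iter 2: z = 0.2548 + 1.0511i, |z|^2 = 1.1697
Iter 3: z = -2.4539 + -0.0394i, |z|^2 = 6.0232
Escaped at iteration 3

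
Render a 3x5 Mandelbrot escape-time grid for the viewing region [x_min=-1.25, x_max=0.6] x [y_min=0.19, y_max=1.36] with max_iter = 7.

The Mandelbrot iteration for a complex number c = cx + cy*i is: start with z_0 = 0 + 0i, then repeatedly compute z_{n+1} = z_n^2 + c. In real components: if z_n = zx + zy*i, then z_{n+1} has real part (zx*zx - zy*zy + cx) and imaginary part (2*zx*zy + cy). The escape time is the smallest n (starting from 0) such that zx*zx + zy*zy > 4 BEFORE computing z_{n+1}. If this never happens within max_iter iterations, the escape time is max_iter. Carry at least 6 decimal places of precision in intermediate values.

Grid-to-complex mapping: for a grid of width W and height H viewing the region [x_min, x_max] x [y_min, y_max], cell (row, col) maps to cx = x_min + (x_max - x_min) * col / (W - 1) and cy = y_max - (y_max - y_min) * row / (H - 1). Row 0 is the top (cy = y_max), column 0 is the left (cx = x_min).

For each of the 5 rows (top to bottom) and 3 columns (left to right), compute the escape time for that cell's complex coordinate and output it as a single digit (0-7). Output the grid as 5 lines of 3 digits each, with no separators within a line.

Answer: 222
352
373
573
774

Derivation:
(row=0, col=0): c = -1.2500 + 1.3600i → escape time 2
(row=0, col=1): c = -0.3250 + 1.3600i → escape time 2
(row=0, col=2): c = 0.6000 + 1.3600i → escape time 2
(row=1, col=0): c = -1.2500 + 1.0675i → escape time 3
(row=1, col=1): c = -0.3250 + 1.0675i → escape time 5
(row=1, col=2): c = 0.6000 + 1.0675i → escape time 2
(row=2, col=0): c = -1.2500 + 0.7750i → escape time 3
(row=2, col=1): c = -0.3250 + 0.7750i → escape time 7
(row=2, col=2): c = 0.6000 + 0.7750i → escape time 3
(row=3, col=0): c = -1.2500 + 0.4825i → escape time 5
(row=3, col=1): c = -0.3250 + 0.4825i → escape time 7
(row=3, col=2): c = 0.6000 + 0.4825i → escape time 3
(row=4, col=0): c = -1.2500 + 0.1900i → escape time 7
(row=4, col=1): c = -0.3250 + 0.1900i → escape time 7
(row=4, col=2): c = 0.6000 + 0.1900i → escape time 4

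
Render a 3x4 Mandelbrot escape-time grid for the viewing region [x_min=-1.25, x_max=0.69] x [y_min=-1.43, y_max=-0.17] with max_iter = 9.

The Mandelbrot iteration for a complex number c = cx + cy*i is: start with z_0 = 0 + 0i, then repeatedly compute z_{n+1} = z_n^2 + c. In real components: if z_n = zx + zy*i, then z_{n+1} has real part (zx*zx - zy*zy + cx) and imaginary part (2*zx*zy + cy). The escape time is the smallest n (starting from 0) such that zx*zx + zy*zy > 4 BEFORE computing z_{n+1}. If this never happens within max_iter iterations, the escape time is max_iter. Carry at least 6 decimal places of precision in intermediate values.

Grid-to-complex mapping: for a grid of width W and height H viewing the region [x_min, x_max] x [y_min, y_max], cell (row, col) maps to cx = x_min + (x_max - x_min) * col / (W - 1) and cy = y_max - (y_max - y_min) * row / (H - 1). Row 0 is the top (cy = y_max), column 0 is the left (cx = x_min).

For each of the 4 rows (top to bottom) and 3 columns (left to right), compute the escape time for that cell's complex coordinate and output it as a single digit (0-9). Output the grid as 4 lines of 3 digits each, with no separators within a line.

(row=0, col=0): c = -1.2500 + -0.1700i → escape time 9
(row=0, col=1): c = -0.2800 + -0.1700i → escape time 9
(row=0, col=2): c = 0.6900 + -0.1700i → escape time 3
(row=1, col=0): c = -1.2500 + -0.5900i → escape time 3
(row=1, col=1): c = -0.2800 + -0.5900i → escape time 9
(row=1, col=2): c = 0.6900 + -0.5900i → escape time 3
(row=2, col=0): c = -1.2500 + -1.0100i → escape time 3
(row=2, col=1): c = -0.2800 + -1.0100i → escape time 5
(row=2, col=2): c = 0.6900 + -1.0100i → escape time 2
(row=3, col=0): c = -1.2500 + -1.4300i → escape time 2
(row=3, col=1): c = -0.2800 + -1.4300i → escape time 2
(row=3, col=2): c = 0.6900 + -1.4300i → escape time 2

Answer: 993
393
352
222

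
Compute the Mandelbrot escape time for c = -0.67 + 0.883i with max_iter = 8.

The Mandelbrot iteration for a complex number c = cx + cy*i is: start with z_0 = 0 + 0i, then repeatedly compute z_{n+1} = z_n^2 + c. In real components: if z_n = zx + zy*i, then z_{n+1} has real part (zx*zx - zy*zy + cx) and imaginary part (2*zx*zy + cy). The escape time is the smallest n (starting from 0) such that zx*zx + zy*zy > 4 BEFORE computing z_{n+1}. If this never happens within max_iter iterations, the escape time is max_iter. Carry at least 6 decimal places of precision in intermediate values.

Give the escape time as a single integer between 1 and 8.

z_0 = 0 + 0i, c = -0.6700 + 0.8830i
Iter 1: z = -0.6700 + 0.8830i, |z|^2 = 1.2286
Iter 2: z = -1.0008 + -0.3002i, |z|^2 = 1.0917
Iter 3: z = 0.2414 + 1.4839i, |z|^2 = 2.2603
Iter 4: z = -2.8137 + 1.5996i, |z|^2 = 10.4756
Escaped at iteration 4

Answer: 4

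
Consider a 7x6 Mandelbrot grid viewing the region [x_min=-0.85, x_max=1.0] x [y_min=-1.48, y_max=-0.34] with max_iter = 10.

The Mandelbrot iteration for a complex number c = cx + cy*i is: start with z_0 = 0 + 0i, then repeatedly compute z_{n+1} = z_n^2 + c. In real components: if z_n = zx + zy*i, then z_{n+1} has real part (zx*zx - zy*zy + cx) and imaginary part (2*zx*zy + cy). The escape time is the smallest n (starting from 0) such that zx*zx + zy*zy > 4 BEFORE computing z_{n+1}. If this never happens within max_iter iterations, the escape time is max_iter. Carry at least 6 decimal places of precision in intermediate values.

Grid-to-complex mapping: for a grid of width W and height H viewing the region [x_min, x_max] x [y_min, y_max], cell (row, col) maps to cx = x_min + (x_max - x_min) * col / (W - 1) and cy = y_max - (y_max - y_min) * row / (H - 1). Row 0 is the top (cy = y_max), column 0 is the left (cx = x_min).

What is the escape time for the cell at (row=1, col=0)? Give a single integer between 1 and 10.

z_0 = 0 + 0i, c = -0.8500 + -0.5680i
Iter 1: z = -0.8500 + -0.5680i, |z|^2 = 1.0451
Iter 2: z = -0.4501 + 0.3976i, |z|^2 = 0.3607
Iter 3: z = -0.8055 + -0.9259i, |z|^2 = 1.5062
Iter 4: z = -1.0586 + 0.9236i, |z|^2 = 1.9737
Iter 5: z = -0.5825 + -2.5235i, |z|^2 = 6.7073
Escaped at iteration 5

Answer: 5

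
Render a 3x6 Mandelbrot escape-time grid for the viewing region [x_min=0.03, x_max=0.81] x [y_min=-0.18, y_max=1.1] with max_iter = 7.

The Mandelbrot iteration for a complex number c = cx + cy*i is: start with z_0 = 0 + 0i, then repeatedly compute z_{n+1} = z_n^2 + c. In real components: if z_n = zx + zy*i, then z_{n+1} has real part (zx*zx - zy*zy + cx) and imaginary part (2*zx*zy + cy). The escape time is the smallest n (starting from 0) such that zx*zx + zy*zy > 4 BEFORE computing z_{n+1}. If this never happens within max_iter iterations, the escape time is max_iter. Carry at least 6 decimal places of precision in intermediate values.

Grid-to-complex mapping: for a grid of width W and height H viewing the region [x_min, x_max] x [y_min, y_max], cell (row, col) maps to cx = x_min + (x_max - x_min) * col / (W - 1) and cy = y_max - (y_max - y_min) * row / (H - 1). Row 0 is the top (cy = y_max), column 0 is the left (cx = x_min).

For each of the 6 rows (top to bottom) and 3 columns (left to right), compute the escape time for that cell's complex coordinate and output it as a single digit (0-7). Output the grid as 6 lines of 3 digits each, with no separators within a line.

Answer: 422
732
773
773
763
773

Derivation:
(row=0, col=0): c = 0.0300 + 1.1000i → escape time 4
(row=0, col=1): c = 0.4200 + 1.1000i → escape time 2
(row=0, col=2): c = 0.8100 + 1.1000i → escape time 2
(row=1, col=0): c = 0.0300 + 0.8440i → escape time 7
(row=1, col=1): c = 0.4200 + 0.8440i → escape time 3
(row=1, col=2): c = 0.8100 + 0.8440i → escape time 2
(row=2, col=0): c = 0.0300 + 0.5880i → escape time 7
(row=2, col=1): c = 0.4200 + 0.5880i → escape time 7
(row=2, col=2): c = 0.8100 + 0.5880i → escape time 3
(row=3, col=0): c = 0.0300 + 0.3320i → escape time 7
(row=3, col=1): c = 0.4200 + 0.3320i → escape time 7
(row=3, col=2): c = 0.8100 + 0.3320i → escape time 3
(row=4, col=0): c = 0.0300 + 0.0760i → escape time 7
(row=4, col=1): c = 0.4200 + 0.0760i → escape time 6
(row=4, col=2): c = 0.8100 + 0.0760i → escape time 3
(row=5, col=0): c = 0.0300 + -0.1800i → escape time 7
(row=5, col=1): c = 0.4200 + -0.1800i → escape time 7
(row=5, col=2): c = 0.8100 + -0.1800i → escape time 3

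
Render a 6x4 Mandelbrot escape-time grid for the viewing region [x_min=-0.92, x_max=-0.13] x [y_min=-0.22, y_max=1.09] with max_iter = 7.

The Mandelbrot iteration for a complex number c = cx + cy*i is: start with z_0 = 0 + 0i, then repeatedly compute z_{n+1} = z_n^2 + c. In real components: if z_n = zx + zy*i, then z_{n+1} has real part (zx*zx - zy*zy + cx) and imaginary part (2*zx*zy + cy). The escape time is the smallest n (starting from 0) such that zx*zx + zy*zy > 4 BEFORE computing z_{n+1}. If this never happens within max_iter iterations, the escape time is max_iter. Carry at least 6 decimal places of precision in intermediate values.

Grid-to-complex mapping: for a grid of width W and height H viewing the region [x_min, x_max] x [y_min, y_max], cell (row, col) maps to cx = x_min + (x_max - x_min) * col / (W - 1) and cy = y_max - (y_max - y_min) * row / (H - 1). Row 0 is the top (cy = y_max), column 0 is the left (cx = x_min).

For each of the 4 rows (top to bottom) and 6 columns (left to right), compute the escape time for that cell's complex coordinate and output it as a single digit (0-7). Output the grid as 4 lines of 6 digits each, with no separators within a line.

Answer: 333456
457777
777777
777777

Derivation:
(row=0, col=0): c = -0.9200 + 1.0900i → escape time 3
(row=0, col=1): c = -0.7620 + 1.0900i → escape time 3
(row=0, col=2): c = -0.6040 + 1.0900i → escape time 3
(row=0, col=3): c = -0.4460 + 1.0900i → escape time 4
(row=0, col=4): c = -0.2880 + 1.0900i → escape time 5
(row=0, col=5): c = -0.1300 + 1.0900i → escape time 6
(row=1, col=0): c = -0.9200 + 0.6533i → escape time 4
(row=1, col=1): c = -0.7620 + 0.6533i → escape time 5
(row=1, col=2): c = -0.6040 + 0.6533i → escape time 7
(row=1, col=3): c = -0.4460 + 0.6533i → escape time 7
(row=1, col=4): c = -0.2880 + 0.6533i → escape time 7
(row=1, col=5): c = -0.1300 + 0.6533i → escape time 7
(row=2, col=0): c = -0.9200 + 0.2167i → escape time 7
(row=2, col=1): c = -0.7620 + 0.2167i → escape time 7
(row=2, col=2): c = -0.6040 + 0.2167i → escape time 7
(row=2, col=3): c = -0.4460 + 0.2167i → escape time 7
(row=2, col=4): c = -0.2880 + 0.2167i → escape time 7
(row=2, col=5): c = -0.1300 + 0.2167i → escape time 7
(row=3, col=0): c = -0.9200 + -0.2200i → escape time 7
(row=3, col=1): c = -0.7620 + -0.2200i → escape time 7
(row=3, col=2): c = -0.6040 + -0.2200i → escape time 7
(row=3, col=3): c = -0.4460 + -0.2200i → escape time 7
(row=3, col=4): c = -0.2880 + -0.2200i → escape time 7
(row=3, col=5): c = -0.1300 + -0.2200i → escape time 7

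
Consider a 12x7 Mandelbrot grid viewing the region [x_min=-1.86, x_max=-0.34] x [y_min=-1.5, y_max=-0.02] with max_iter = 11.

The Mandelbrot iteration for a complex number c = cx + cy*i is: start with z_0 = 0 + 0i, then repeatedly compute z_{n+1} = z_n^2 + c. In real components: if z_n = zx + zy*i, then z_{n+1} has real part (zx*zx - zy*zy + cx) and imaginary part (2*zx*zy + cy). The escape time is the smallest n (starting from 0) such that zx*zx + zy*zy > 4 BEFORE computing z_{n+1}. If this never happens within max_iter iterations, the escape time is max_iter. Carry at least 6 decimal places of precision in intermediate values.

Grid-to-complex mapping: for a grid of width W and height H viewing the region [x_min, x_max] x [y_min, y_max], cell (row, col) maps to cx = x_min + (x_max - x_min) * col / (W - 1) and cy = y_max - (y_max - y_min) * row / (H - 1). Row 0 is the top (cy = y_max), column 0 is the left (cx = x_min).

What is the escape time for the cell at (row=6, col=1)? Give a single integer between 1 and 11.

z_0 = 0 + 0i, c = -1.7218 + -1.5000i
Iter 1: z = -1.7218 + -1.5000i, |z|^2 = 5.2147
Escaped at iteration 1

Answer: 1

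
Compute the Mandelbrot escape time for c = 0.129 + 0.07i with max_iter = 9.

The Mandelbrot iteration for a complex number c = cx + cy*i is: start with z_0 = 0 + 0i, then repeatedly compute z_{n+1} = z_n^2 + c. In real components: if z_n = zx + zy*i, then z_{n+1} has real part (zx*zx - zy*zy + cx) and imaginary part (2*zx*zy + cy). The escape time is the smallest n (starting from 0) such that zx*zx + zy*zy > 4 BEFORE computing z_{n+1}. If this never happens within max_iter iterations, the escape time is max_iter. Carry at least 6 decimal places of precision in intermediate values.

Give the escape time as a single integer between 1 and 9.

z_0 = 0 + 0i, c = 0.1290 + 0.0700i
Iter 1: z = 0.1290 + 0.0700i, |z|^2 = 0.0215
Iter 2: z = 0.1407 + 0.0881i, |z|^2 = 0.0276
Iter 3: z = 0.1411 + 0.0948i, |z|^2 = 0.0289
Iter 4: z = 0.1399 + 0.0967i, |z|^2 = 0.0289
Iter 5: z = 0.1392 + 0.0971i, |z|^2 = 0.0288
Iter 6: z = 0.1390 + 0.0970i, |z|^2 = 0.0287
Iter 7: z = 0.1389 + 0.0970i, |z|^2 = 0.0287
Iter 8: z = 0.1389 + 0.0969i, |z|^2 = 0.0287

Answer: 9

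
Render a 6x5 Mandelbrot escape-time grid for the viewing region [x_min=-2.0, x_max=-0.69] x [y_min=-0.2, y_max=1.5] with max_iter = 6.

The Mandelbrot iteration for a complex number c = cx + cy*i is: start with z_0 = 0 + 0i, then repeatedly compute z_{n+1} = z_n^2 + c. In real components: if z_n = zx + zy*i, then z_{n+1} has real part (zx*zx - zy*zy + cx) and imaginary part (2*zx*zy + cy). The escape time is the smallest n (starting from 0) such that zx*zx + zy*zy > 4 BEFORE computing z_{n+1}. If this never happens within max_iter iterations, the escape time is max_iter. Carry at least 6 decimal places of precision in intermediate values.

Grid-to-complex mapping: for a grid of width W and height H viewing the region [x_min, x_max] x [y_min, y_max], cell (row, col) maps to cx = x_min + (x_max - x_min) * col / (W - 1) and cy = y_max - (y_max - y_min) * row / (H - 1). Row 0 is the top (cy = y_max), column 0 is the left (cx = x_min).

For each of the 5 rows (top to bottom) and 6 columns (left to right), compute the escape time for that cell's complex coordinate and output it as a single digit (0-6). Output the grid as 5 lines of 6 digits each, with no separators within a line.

(row=0, col=0): c = -2.0000 + 1.5000i → escape time 1
(row=0, col=1): c = -1.7380 + 1.5000i → escape time 1
(row=0, col=2): c = -1.4760 + 1.5000i → escape time 1
(row=0, col=3): c = -1.2140 + 1.5000i → escape time 2
(row=0, col=4): c = -0.9520 + 1.5000i → escape time 2
(row=0, col=5): c = -0.6900 + 1.5000i → escape time 2
(row=1, col=0): c = -2.0000 + 1.0750i → escape time 1
(row=1, col=1): c = -1.7380 + 1.0750i → escape time 1
(row=1, col=2): c = -1.4760 + 1.0750i → escape time 2
(row=1, col=3): c = -1.2140 + 1.0750i → escape time 3
(row=1, col=4): c = -0.9520 + 1.0750i → escape time 3
(row=1, col=5): c = -0.6900 + 1.0750i → escape time 3
(row=2, col=0): c = -2.0000 + 0.6500i → escape time 1
(row=2, col=1): c = -1.7380 + 0.6500i → escape time 3
(row=2, col=2): c = -1.4760 + 0.6500i → escape time 3
(row=2, col=3): c = -1.2140 + 0.6500i → escape time 3
(row=2, col=4): c = -0.9520 + 0.6500i → escape time 4
(row=2, col=5): c = -0.6900 + 0.6500i → escape time 6
(row=3, col=0): c = -2.0000 + 0.2250i → escape time 1
(row=3, col=1): c = -1.7380 + 0.2250i → escape time 4
(row=3, col=2): c = -1.4760 + 0.2250i → escape time 5
(row=3, col=3): c = -1.2140 + 0.2250i → escape time 6
(row=3, col=4): c = -0.9520 + 0.2250i → escape time 6
(row=3, col=5): c = -0.6900 + 0.2250i → escape time 6
(row=4, col=0): c = -2.0000 + -0.2000i → escape time 1
(row=4, col=1): c = -1.7380 + -0.2000i → escape time 4
(row=4, col=2): c = -1.4760 + -0.2000i → escape time 5
(row=4, col=3): c = -1.2140 + -0.2000i → escape time 6
(row=4, col=4): c = -0.9520 + -0.2000i → escape time 6
(row=4, col=5): c = -0.6900 + -0.2000i → escape time 6

Answer: 111222
112333
133346
145666
145666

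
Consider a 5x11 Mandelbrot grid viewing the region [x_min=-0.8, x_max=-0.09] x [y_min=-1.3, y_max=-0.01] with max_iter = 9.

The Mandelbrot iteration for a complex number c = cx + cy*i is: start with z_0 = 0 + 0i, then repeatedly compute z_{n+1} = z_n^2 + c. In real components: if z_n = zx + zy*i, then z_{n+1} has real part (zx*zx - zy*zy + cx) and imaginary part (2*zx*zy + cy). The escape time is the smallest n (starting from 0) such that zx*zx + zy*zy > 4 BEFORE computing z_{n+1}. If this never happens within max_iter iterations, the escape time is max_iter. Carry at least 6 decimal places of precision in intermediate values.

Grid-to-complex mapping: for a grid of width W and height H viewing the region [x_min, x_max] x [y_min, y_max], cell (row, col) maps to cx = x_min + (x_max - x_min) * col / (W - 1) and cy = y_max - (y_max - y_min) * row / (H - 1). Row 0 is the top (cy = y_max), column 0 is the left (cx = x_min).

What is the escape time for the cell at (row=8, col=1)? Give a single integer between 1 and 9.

z_0 = 0 + 0i, c = -0.6225 + -1.0420i
Iter 1: z = -0.6225 + -1.0420i, |z|^2 = 1.4733
Iter 2: z = -1.3208 + 0.2553i, |z|^2 = 1.8096
Iter 3: z = 1.0567 + -1.7164i, |z|^2 = 4.0625
Escaped at iteration 3

Answer: 3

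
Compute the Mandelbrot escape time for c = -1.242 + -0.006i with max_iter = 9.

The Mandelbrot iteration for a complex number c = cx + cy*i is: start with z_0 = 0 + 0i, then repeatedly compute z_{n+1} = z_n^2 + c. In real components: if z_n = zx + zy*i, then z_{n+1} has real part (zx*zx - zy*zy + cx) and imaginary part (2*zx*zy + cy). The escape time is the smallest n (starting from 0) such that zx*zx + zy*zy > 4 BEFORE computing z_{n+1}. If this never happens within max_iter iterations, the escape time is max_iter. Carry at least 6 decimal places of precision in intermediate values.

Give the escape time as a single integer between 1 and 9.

Answer: 9

Derivation:
z_0 = 0 + 0i, c = -1.2420 + -0.0060i
Iter 1: z = -1.2420 + -0.0060i, |z|^2 = 1.5426
Iter 2: z = 0.3005 + 0.0089i, |z|^2 = 0.0904
Iter 3: z = -1.1518 + -0.0006i, |z|^2 = 1.3266
Iter 4: z = 0.0846 + -0.0045i, |z|^2 = 0.0072
Iter 5: z = -1.2349 + -0.0068i, |z|^2 = 1.5250
Iter 6: z = 0.2829 + 0.0107i, |z|^2 = 0.0801
Iter 7: z = -1.1621 + 0.0001i, |z|^2 = 1.3505
Iter 8: z = 0.1085 + -0.0061i, |z|^2 = 0.0118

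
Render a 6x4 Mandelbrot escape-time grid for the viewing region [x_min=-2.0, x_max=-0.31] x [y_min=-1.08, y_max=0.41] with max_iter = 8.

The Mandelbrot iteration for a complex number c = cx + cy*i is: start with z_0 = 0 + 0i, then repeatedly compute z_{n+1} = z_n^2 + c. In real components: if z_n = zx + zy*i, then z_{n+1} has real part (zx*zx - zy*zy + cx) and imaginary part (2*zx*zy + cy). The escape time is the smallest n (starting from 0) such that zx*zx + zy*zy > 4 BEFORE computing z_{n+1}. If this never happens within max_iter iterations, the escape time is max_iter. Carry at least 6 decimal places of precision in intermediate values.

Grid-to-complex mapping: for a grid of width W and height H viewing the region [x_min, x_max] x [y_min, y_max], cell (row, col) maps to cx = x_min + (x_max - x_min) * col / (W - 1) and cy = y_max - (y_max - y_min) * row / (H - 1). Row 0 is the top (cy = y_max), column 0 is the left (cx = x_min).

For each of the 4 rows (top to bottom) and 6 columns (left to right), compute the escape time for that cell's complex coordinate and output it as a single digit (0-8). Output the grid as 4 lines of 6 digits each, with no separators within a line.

(row=0, col=0): c = -2.0000 + 0.4100i → escape time 1
(row=0, col=1): c = -1.6620 + 0.4100i → escape time 3
(row=0, col=2): c = -1.3240 + 0.4100i → escape time 6
(row=0, col=3): c = -0.9860 + 0.4100i → escape time 7
(row=0, col=4): c = -0.6480 + 0.4100i → escape time 8
(row=0, col=5): c = -0.3100 + 0.4100i → escape time 8
(row=1, col=0): c = -2.0000 + -0.0867i → escape time 1
(row=1, col=1): c = -1.6620 + -0.0867i → escape time 6
(row=1, col=2): c = -1.3240 + -0.0867i → escape time 8
(row=1, col=3): c = -0.9860 + -0.0867i → escape time 8
(row=1, col=4): c = -0.6480 + -0.0867i → escape time 8
(row=1, col=5): c = -0.3100 + -0.0867i → escape time 8
(row=2, col=0): c = -2.0000 + -0.5833i → escape time 1
(row=2, col=1): c = -1.6620 + -0.5833i → escape time 3
(row=2, col=2): c = -1.3240 + -0.5833i → escape time 3
(row=2, col=3): c = -0.9860 + -0.5833i → escape time 5
(row=2, col=4): c = -0.6480 + -0.5833i → escape time 7
(row=2, col=5): c = -0.3100 + -0.5833i → escape time 8
(row=3, col=0): c = -2.0000 + -1.0800i → escape time 1
(row=3, col=1): c = -1.6620 + -1.0800i → escape time 2
(row=3, col=2): c = -1.3240 + -1.0800i → escape time 3
(row=3, col=3): c = -0.9860 + -1.0800i → escape time 3
(row=3, col=4): c = -0.6480 + -1.0800i → escape time 3
(row=3, col=5): c = -0.3100 + -1.0800i → escape time 5

Answer: 136788
168888
133578
123335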